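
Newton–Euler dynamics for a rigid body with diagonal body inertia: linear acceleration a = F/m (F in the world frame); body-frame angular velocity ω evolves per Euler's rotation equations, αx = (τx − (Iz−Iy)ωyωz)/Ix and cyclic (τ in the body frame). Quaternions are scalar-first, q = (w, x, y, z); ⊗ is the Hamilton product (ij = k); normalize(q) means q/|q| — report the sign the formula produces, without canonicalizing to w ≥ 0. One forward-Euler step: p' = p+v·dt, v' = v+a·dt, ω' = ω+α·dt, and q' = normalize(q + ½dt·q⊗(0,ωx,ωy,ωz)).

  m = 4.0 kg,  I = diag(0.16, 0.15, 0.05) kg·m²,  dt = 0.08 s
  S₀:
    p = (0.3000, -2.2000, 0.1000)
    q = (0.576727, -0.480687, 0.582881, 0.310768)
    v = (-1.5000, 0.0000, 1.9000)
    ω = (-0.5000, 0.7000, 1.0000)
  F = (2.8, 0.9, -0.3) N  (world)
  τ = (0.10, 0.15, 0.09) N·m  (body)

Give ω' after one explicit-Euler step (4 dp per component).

ω' = (-0.4150, 0.8093, 1.1384)

precession coupling ω×(Iω) = (-0.0700, -0.0550, 0.0035)
(τ − ω×Iω)/I = (1.0625, 1.3667, 1.7300)
new body rate ω' = (-0.4150, 0.8093, 1.1384)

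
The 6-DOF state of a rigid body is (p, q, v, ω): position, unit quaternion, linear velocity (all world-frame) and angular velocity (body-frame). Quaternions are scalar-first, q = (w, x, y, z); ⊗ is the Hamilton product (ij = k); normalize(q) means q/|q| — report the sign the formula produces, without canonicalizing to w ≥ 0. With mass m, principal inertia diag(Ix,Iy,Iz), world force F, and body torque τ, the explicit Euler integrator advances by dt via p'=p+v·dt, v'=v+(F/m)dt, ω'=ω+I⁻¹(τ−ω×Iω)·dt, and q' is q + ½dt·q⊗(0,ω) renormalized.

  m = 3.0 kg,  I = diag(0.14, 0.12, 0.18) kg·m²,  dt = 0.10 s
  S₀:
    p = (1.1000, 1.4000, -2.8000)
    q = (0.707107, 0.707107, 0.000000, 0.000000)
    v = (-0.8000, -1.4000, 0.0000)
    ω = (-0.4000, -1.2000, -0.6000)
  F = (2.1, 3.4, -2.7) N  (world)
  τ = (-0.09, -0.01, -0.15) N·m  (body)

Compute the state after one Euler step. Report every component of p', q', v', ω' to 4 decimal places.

(τ − ω×Iω)/I = (-0.9514, -0.0033, -0.7800)
ω' = ω + α·dt = (-0.4951, -1.2003, -0.6780)
q⊗(0,ω) = (0.2828428, -0.2828428, -0.4242642, -1.2727926)
q' = normalize(q + ½dt·q⊗(0,ω)) = (0.7195, 0.6913, -0.0212, -0.0635)
linear accel F/m = (0.7000, 1.1333, -0.9000)
p + v·dt = (1.0200, 1.2600, -2.8000)
new velocity v' = (-0.7300, -1.2867, -0.0900)

p' = (1.0200, 1.2600, -2.8000)
q' = (0.7195, 0.6913, -0.0212, -0.0635)
v' = (-0.7300, -1.2867, -0.0900)
ω' = (-0.4951, -1.2003, -0.6780)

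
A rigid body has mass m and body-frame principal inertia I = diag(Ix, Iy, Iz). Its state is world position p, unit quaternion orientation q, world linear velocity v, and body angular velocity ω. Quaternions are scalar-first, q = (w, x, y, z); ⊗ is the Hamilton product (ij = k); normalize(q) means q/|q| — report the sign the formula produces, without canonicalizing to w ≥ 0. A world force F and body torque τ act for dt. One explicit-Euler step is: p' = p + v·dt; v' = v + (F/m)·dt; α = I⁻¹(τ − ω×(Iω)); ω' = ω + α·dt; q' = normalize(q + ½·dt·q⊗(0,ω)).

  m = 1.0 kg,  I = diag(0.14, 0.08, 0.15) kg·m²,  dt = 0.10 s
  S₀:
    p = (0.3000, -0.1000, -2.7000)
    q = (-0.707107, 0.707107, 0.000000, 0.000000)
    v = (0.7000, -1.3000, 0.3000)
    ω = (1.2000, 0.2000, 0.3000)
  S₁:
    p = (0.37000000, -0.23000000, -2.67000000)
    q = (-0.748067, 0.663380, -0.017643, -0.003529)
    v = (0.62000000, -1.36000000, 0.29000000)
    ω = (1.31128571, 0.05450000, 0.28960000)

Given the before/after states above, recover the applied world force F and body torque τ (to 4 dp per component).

F = (-0.8000, -0.6000, -0.1000)
τ = (0.1600, -0.1200, -0.0300)

Δω = ω₁−ω₀ = (0.11128571, -0.14550000, -0.01040000)
τ = I·(Δω/dt) + ω₀×(Iω₀) = (0.1600, -0.1200, -0.0300)
Δv = v₁−v₀ = (-0.08000000, -0.06000000, -0.01000000)
F = m·Δv/dt = (-0.8000, -0.6000, -0.1000)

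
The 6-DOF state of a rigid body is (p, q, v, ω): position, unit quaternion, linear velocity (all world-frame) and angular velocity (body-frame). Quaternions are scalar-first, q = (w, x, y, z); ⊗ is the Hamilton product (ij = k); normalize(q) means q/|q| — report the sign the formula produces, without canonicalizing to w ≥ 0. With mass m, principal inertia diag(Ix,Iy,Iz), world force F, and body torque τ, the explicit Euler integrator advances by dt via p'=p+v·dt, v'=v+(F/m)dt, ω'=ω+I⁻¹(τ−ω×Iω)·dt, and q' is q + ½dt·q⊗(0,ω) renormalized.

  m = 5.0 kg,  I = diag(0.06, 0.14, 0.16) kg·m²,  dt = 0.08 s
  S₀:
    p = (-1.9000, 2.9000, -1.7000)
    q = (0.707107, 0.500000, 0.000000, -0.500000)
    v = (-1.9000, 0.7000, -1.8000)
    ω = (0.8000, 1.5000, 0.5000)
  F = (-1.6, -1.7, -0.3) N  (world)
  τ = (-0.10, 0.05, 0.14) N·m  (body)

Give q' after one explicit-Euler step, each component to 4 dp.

q⊗(0,ω) = (-0.1500000, 1.3156856, 0.4106605, 1.1035535)
q' = normalize(q + ½dt·q⊗(0,ω)) = (0.6994, 0.5512, 0.0164, -0.4547)

q' = (0.6994, 0.5512, 0.0164, -0.4547)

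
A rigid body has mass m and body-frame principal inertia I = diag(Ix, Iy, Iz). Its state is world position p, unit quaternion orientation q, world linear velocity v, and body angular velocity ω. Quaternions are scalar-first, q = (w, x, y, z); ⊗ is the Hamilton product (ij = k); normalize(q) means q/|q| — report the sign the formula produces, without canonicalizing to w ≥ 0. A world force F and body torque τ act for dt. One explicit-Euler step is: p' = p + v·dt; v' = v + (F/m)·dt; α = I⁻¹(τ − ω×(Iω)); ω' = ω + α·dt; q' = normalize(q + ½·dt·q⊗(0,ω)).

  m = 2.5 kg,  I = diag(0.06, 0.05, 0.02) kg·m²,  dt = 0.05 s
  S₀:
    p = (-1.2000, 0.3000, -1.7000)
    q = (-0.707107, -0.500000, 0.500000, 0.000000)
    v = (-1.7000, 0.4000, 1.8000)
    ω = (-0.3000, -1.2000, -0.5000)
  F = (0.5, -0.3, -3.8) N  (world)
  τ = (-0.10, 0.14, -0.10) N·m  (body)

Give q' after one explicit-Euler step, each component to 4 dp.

q' = (-0.6955, -0.5007, 0.5147, 0.0276)

q⊗(0,ω) = (0.4500000, -0.0378679, 0.5985284, 1.1035535)
updated quaternion q' = (-0.6955, -0.5007, 0.5147, 0.0276)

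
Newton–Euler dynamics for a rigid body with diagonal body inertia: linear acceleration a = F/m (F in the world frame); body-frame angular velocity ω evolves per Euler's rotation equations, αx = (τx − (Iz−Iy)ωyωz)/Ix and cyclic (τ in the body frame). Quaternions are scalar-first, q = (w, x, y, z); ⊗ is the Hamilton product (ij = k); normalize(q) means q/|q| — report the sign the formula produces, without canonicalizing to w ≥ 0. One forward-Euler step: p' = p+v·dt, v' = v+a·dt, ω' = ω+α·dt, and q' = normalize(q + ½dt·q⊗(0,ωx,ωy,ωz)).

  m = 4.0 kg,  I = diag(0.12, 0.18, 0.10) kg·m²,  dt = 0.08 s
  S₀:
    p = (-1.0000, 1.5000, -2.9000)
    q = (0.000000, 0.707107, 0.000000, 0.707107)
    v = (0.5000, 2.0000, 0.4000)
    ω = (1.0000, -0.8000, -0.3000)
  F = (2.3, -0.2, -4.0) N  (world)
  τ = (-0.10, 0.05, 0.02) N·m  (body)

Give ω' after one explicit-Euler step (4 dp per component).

ω' = (0.9461, -0.7751, -0.2456)

(τ − ω×Iω)/I = (-0.6733, 0.3111, 0.6800)
ω + α·dt = (0.9461, -0.7751, -0.2456)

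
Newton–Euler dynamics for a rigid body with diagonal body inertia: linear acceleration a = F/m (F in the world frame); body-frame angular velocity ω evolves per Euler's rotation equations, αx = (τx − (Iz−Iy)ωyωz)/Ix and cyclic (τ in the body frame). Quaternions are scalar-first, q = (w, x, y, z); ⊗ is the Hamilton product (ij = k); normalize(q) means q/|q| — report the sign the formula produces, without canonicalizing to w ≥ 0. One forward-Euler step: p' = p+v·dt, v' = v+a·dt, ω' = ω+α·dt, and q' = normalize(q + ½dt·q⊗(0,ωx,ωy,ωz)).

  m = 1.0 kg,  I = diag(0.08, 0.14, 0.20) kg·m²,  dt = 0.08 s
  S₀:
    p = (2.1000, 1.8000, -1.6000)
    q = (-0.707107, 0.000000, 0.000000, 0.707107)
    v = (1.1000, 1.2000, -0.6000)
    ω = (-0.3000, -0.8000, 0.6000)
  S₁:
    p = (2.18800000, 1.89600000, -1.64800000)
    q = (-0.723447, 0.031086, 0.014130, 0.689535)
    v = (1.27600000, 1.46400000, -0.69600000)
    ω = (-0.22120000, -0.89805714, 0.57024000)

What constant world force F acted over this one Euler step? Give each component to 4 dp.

Δv = v₁−v₀ = (0.17600000, 0.26400000, -0.09600000)
applied force F = (2.2000, 3.3000, -1.2000)

F = (2.2000, 3.3000, -1.2000)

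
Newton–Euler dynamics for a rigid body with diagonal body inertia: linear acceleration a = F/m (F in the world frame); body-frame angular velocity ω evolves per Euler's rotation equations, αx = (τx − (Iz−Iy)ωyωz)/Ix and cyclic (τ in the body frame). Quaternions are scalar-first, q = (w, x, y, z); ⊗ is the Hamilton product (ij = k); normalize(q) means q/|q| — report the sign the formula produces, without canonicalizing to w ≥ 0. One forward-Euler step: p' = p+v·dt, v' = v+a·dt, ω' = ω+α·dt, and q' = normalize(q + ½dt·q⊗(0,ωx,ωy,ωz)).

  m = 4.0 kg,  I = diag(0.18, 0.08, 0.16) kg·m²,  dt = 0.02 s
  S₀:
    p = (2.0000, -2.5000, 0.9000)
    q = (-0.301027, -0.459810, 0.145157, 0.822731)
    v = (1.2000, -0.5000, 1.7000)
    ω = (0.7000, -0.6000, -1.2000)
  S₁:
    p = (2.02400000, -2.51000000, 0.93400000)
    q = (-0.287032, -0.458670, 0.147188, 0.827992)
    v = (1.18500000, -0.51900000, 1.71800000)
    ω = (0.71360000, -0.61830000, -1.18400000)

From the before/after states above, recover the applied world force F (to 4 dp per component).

velocity change Δv = (-0.01500000, -0.01900000, 0.01800000)
m·(v₁−v₀)/dt = (-3.0000, -3.8000, 3.6000)

F = (-3.0000, -3.8000, 3.6000)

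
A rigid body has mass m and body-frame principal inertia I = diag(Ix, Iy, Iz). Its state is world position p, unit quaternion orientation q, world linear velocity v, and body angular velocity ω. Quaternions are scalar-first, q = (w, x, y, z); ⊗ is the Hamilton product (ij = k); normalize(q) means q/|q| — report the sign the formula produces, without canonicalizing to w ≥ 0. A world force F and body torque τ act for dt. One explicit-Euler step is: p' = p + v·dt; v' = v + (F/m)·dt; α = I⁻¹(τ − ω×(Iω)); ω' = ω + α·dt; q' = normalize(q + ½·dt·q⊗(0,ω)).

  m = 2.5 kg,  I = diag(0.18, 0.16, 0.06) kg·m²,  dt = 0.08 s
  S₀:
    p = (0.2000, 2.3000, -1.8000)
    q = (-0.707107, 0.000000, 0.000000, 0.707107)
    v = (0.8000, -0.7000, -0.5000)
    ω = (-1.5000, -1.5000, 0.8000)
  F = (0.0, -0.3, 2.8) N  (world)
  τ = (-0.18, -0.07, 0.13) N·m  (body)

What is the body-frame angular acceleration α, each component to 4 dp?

ω×(Iω) gyroscopic = (0.1200, -0.1440, -0.0450)
(τ − ω×Iω)/I = (-1.6667, 0.4625, 2.9167)

α = (-1.6667, 0.4625, 2.9167)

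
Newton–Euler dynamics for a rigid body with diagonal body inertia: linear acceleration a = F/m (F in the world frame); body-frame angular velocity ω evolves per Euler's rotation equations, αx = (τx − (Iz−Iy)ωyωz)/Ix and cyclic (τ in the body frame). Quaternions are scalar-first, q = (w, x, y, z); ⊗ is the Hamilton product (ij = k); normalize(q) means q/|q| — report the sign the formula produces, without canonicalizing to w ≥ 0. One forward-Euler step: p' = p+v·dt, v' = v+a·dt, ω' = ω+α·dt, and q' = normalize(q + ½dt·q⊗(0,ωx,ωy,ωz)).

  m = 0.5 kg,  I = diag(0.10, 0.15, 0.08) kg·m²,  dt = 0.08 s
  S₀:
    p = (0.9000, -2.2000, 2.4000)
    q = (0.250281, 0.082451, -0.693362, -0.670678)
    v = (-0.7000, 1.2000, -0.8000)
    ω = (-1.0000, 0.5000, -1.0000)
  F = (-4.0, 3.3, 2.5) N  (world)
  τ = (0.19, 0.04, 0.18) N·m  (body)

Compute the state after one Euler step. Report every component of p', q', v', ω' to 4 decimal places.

α = I⁻¹(τ − ω×Iω) = (1.5500, 0.1333, 2.5625)
new body rate ω' = (-0.8760, 0.5107, -0.7950)
2q̇ = q⊗(0,ω) = (-0.2415460, 0.7784200, 0.8782695, -0.9024175)
q' = normalize(q + ½dt·q⊗(0,ω)) = (0.2402, 0.1134, -0.6571, -0.7055)
p' = p + v·dt = (0.8440, -2.1040, 2.3360)
v' = v + a·dt = (-1.3400, 1.7280, -0.4000)

p' = (0.8440, -2.1040, 2.3360)
q' = (0.2402, 0.1134, -0.6571, -0.7055)
v' = (-1.3400, 1.7280, -0.4000)
ω' = (-0.8760, 0.5107, -0.7950)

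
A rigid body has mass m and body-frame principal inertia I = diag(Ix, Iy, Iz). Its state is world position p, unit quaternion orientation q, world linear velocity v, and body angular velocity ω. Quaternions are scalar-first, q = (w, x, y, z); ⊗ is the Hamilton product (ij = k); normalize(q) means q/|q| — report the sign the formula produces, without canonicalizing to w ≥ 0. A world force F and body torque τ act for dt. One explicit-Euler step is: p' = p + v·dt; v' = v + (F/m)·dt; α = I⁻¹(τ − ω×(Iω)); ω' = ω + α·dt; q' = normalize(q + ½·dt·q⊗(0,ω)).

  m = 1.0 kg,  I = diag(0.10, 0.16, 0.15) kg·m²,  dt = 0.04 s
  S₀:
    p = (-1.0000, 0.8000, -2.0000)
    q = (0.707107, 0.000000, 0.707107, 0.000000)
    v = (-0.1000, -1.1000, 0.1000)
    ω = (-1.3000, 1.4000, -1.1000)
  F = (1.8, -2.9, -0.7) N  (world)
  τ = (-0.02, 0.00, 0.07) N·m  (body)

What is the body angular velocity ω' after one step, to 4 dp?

ω' = (-1.3142, 1.4179, -1.0522)

angular accel α = (-0.3540, 0.4469, 1.1947)
ω' = ω + α·dt = (-1.3142, 1.4179, -1.0522)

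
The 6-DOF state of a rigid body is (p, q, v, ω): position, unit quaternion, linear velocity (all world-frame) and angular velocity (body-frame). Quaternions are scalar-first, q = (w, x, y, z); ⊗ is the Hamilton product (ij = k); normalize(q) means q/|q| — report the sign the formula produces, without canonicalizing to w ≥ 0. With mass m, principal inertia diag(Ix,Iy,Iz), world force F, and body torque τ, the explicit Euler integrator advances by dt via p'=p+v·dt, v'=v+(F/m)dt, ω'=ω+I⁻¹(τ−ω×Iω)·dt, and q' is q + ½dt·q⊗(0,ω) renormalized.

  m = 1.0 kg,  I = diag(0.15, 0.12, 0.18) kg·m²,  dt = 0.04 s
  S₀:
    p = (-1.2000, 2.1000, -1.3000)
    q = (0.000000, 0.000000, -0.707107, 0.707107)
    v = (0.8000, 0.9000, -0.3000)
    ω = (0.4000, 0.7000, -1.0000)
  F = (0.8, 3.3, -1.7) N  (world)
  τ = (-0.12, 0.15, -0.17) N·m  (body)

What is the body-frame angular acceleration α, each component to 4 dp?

gyro term ω×Iω = (-0.0420, 0.0120, -0.0084)
α = I⁻¹(τ − ω×Iω) = (-0.5200, 1.1500, -0.8978)

α = (-0.5200, 1.1500, -0.8978)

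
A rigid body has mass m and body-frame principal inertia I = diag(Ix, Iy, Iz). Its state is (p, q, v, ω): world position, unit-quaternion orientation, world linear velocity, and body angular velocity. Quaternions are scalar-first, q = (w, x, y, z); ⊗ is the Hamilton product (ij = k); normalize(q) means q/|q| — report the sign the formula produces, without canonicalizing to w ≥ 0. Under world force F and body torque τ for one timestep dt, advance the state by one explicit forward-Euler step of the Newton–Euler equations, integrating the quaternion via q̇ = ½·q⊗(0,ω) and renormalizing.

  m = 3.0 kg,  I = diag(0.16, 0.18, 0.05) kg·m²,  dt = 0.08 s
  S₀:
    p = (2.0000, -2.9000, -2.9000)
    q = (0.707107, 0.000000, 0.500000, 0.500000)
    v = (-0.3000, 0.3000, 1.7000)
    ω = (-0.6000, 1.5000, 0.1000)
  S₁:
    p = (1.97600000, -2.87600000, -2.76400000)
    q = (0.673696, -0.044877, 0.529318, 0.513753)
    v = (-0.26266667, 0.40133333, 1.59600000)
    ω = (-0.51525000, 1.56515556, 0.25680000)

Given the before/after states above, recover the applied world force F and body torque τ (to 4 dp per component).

F = (1.4000, 3.8000, -3.9000)
τ = (0.1500, 0.1400, 0.0800)

Δv = v₁−v₀ = (0.03733333, 0.10133333, -0.10400000)
F = m·Δv/dt = (1.4000, 3.8000, -3.9000)
Δω = ω₁−ω₀ = (0.08475000, 0.06515556, 0.15680000)
I·α + gyro = (0.1500, 0.1400, 0.0800)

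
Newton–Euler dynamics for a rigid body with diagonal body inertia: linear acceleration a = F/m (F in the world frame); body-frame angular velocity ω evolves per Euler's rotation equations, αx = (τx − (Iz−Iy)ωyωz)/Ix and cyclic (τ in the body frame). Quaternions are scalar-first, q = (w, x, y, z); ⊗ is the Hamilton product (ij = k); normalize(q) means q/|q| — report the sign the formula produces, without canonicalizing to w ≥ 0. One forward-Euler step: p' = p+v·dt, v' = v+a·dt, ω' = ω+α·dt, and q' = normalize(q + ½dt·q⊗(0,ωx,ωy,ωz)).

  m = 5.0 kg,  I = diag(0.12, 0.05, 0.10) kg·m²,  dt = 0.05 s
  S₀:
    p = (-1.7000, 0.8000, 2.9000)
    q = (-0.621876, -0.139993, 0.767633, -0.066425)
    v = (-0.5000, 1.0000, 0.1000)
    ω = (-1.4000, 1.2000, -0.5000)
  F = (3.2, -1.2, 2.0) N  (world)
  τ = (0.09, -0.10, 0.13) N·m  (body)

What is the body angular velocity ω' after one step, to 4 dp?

ω' = (-1.3500, 1.0860, -0.4938)

ω×(Iω) gyroscopic = (-0.0300, 0.0140, 0.1176)
angular accel α = (1.0000, -2.2800, 0.1240)
ω' = ω + α·dt = (-1.3500, 1.0860, -0.4938)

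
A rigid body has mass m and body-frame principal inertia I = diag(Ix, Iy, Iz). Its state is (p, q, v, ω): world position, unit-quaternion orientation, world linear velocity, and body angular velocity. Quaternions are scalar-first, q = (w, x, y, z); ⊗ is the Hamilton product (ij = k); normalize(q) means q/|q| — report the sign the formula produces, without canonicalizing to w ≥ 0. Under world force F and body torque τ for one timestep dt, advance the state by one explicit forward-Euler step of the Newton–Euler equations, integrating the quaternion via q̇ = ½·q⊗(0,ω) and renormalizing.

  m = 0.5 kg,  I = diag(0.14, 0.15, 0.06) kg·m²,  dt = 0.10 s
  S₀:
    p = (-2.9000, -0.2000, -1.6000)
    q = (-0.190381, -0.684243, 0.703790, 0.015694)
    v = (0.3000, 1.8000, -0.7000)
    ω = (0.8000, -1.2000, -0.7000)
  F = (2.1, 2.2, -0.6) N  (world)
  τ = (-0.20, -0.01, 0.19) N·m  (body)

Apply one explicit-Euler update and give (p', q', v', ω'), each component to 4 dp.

gyro term ω×Iω = (-0.0756, -0.0448, -0.0096)
(τ − ω×Iω)/I = (-0.8886, 0.2320, 3.3267)
ω' = ω + α·dt = (0.7111, -1.1768, -0.3673)
Hamilton product q⊗(0,ω) = (1.4029282, -0.6261250, -0.2379577, 0.3913263)
q + ½dt·q⊗(0,ω), renormalized = (-0.1199, -0.7133, 0.6897, 0.0351)
a = F/m = (4.2000, 4.4000, -1.2000)
p' = p + v·dt = (-2.8700, -0.0200, -1.6700)
v + (F/m)dt = (0.7200, 2.2400, -0.8200)

p' = (-2.8700, -0.0200, -1.6700)
q' = (-0.1199, -0.7133, 0.6897, 0.0351)
v' = (0.7200, 2.2400, -0.8200)
ω' = (0.7111, -1.1768, -0.3673)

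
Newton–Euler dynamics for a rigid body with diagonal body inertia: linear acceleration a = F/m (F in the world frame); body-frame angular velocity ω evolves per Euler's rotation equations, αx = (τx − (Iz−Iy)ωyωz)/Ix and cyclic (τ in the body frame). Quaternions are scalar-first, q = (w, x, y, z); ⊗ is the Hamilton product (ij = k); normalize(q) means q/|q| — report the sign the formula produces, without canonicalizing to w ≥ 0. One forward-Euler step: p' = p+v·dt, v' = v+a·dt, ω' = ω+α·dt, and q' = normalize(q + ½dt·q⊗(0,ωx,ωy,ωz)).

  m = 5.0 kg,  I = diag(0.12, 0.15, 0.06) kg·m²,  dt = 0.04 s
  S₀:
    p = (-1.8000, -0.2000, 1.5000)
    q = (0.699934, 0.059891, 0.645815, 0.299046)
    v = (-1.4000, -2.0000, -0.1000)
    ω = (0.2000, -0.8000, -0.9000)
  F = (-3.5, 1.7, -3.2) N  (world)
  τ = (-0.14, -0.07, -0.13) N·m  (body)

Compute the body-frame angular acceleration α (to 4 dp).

ω×(Iω) gyroscopic = (-0.0648, -0.0108, -0.0048)
angular accel α = (-0.6267, -0.3947, -2.0867)

α = (-0.6267, -0.3947, -2.0867)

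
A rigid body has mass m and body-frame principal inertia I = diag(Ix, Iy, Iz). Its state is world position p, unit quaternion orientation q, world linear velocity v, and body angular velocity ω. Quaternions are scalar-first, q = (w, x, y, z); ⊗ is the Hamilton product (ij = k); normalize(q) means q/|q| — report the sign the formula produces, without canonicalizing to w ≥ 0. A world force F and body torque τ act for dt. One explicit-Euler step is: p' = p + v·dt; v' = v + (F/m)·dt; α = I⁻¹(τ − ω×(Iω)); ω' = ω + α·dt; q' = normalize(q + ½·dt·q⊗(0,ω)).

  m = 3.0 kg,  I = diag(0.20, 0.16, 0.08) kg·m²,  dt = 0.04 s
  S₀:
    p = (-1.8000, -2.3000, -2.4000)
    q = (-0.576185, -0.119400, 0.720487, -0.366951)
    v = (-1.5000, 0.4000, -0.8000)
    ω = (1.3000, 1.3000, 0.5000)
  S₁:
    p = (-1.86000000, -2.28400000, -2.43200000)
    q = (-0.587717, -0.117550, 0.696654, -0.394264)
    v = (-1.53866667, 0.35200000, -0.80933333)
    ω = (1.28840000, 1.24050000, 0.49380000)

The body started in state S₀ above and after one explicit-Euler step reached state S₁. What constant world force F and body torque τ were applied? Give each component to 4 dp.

ω₁ − ω₀ = (-0.01160000, -0.05950000, -0.00620000)
I·α + gyro = (-0.1100, -0.1600, -0.0800)
velocity change Δv = (-0.03866667, -0.04800000, -0.00933333)
F = m·Δv/dt = (-2.9000, -3.6000, -0.7000)

F = (-2.9000, -3.6000, -0.7000)
τ = (-0.1100, -0.1600, -0.0800)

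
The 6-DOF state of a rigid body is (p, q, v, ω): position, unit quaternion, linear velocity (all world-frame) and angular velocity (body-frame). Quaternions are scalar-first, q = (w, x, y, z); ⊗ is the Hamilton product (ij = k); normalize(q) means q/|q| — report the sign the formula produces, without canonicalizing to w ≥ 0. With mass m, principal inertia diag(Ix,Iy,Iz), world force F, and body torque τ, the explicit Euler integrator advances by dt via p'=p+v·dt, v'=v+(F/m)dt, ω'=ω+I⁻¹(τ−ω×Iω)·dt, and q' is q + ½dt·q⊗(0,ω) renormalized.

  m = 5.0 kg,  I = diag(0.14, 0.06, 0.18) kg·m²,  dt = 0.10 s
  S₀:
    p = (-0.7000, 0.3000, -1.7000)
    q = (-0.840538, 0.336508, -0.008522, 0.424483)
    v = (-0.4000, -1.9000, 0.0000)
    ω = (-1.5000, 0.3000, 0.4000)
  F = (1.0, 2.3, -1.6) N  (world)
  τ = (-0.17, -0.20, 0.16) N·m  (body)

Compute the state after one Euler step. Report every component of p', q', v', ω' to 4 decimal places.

α = I⁻¹(τ − ω×Iω) = (-1.3171, -3.7333, 0.6889)
ω + α·dt = (-1.6317, -0.0733, 0.4689)
2q̇ = q⊗(0,ω) = (0.3375254, 1.1300533, -1.0234891, -0.2480458)
q' = normalize(q + ½dt·q⊗(0,ω)) = (-0.8211, 0.3918, -0.0595, 0.4108)
a = (0.2000, 0.4600, -0.3200)
p' = p + v·dt = (-0.7400, 0.1100, -1.7000)
new velocity v' = (-0.3800, -1.8540, -0.0320)

p' = (-0.7400, 0.1100, -1.7000)
q' = (-0.8211, 0.3918, -0.0595, 0.4108)
v' = (-0.3800, -1.8540, -0.0320)
ω' = (-1.6317, -0.0733, 0.4689)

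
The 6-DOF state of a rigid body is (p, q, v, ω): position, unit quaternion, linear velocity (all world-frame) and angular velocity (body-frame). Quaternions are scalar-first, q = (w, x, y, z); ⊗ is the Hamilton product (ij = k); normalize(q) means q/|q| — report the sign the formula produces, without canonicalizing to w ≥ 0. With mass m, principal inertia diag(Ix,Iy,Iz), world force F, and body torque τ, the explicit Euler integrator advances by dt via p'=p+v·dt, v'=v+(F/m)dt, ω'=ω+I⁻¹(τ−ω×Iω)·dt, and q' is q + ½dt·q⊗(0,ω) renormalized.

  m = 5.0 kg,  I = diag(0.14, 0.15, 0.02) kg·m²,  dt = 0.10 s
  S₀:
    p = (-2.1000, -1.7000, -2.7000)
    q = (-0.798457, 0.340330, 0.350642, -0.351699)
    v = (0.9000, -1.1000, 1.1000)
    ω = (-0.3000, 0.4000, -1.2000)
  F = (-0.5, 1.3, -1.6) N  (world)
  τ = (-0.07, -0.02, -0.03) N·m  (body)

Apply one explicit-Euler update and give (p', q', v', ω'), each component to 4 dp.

p' = (-2.0100, -1.8100, -2.5900)
q' = (-0.8197, 0.3376, 0.3596, -0.2911)
v' = (0.8900, -1.0740, 1.0680)
ω' = (-0.3946, 0.3579, -1.3440)

angular accel α = (-0.9457, -0.4213, -1.4400)
ω + α·dt = (-0.3946, 0.3579, -1.3440)
Hamilton product q⊗(0,ω) = (-0.4601966, -0.0405537, 0.1945229, 1.1994730)
q + ½dt·q⊗(0,ω), renormalized = (-0.8197, 0.3376, 0.3596, -0.2911)
new position p' = (-2.0100, -1.8100, -2.5900)
v + (F/m)dt = (0.8900, -1.0740, 1.0680)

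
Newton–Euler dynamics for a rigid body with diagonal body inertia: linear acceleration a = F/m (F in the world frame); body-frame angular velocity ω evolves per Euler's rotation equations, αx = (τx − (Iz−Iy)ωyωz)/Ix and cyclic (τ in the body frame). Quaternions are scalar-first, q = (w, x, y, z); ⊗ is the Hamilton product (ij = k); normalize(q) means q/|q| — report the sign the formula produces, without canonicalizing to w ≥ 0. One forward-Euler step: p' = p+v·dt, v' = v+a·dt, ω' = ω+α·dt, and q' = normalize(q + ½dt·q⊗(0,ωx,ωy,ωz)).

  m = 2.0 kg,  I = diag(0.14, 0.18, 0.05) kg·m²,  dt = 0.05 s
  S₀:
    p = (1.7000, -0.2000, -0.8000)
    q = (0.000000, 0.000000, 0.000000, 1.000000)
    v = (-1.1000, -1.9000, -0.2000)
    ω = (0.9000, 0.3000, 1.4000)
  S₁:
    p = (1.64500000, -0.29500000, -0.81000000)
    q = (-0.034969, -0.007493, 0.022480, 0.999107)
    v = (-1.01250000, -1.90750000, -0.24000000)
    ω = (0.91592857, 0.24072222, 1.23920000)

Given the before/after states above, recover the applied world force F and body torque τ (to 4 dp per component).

F = (3.5000, -0.3000, -1.6000)
τ = (-0.0100, -0.1000, -0.1500)

Δv = v₁−v₀ = (0.08750000, -0.00750000, -0.04000000)
F = m·Δv/dt = (3.5000, -0.3000, -1.6000)
ω₁ − ω₀ = (0.01592857, -0.05927778, -0.16080000)
I·α + gyro = (-0.0100, -0.1000, -0.1500)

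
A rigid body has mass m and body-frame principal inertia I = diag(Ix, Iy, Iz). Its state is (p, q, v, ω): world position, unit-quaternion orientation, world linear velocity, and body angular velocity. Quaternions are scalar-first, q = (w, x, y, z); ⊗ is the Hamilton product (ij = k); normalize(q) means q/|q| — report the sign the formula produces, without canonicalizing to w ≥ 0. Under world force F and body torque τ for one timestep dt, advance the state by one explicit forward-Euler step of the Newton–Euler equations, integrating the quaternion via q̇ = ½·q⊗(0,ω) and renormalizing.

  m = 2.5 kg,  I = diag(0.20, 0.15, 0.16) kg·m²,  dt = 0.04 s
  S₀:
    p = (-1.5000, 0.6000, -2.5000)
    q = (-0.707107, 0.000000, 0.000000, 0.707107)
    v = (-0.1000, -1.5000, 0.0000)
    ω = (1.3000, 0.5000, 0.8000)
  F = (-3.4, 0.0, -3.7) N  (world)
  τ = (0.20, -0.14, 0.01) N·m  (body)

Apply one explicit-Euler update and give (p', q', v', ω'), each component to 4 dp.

new position p' = (-1.5040, 0.5400, -2.5000)
v' = v + a·dt = (-0.1544, -1.5000, -0.0592)
angular accel α = (0.9800, -1.2107, 0.2656)
ω' = ω + α·dt = (1.3392, 0.4516, 0.8106)
2q̇ = q⊗(0,ω) = (-0.5656856, -1.2727926, 0.5656856, -0.5656856)
updated quaternion q' = (-0.7181, -0.0254, 0.0113, 0.6954)

p' = (-1.5040, 0.5400, -2.5000)
q' = (-0.7181, -0.0254, 0.0113, 0.6954)
v' = (-0.1544, -1.5000, -0.0592)
ω' = (1.3392, 0.4516, 0.8106)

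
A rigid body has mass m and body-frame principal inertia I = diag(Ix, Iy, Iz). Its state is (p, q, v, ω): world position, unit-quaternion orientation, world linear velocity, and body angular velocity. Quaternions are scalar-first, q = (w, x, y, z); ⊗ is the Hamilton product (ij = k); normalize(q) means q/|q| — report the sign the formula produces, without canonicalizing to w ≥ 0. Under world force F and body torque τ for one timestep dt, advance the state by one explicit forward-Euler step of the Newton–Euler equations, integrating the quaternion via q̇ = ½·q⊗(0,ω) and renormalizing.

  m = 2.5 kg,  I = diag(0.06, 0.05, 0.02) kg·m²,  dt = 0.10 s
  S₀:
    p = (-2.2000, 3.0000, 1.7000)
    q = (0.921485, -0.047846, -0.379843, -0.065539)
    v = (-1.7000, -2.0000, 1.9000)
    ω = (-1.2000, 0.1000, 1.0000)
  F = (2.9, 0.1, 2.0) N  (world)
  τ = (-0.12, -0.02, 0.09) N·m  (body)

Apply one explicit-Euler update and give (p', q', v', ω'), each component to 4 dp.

p' = (-2.3700, 2.8000, 1.8900)
q' = (0.9210, -0.1214, -0.3678, -0.0424)
v' = (-1.5840, -1.9960, 1.9800)
ω' = (-1.3950, 0.1560, 1.4440)

a = F/m = (1.1600, 0.0400, 0.8000)
new position p' = (-2.3700, 2.8000, 1.8900)
v' = v + a·dt = (-1.5840, -1.9960, 1.9800)
precession coupling ω×(Iω) = (-0.0030, -0.0480, 0.0012)
(τ − ω×Iω)/I = (-1.9500, 0.5600, 4.4400)
ω' = ω + α·dt = (-1.3950, 0.1560, 1.4440)
2q̇ = q⊗(0,ω) = (0.0461081, -1.4790711, 0.2186413, 0.4608888)
q + ½dt·q⊗(0,ω), renormalized = (0.9210, -0.1214, -0.3678, -0.0424)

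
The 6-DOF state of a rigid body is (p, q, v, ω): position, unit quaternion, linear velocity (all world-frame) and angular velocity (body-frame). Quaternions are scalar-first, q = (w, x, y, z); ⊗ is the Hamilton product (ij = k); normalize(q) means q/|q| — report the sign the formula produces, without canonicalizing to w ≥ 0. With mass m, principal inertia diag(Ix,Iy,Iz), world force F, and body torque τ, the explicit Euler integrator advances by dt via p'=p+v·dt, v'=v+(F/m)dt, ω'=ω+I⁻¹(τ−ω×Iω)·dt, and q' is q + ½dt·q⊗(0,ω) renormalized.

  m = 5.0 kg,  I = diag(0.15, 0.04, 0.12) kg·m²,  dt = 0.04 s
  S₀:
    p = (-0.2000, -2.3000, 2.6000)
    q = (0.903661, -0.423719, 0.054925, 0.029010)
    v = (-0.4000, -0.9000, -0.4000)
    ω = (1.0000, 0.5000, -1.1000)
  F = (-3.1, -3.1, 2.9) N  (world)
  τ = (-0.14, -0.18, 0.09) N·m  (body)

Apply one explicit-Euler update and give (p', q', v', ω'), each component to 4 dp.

p' = (-0.2160, -2.3360, 2.5840)
q' = (0.9118, -0.4069, 0.0552, 0.0038)
v' = (-0.4248, -0.9248, -0.3768)
ω' = (0.9744, 0.3530, -1.0517)

new position p' = (-0.2160, -2.3360, 2.5840)
v' = v + a·dt = (-0.4248, -0.9248, -0.3768)
precession coupling ω×(Iω) = (-0.0440, -0.0330, -0.0550)
(τ − ω×Iω)/I = (-0.6400, -3.6750, 1.2083)
new body rate ω' = (0.9744, 0.3530, -1.0517)
Hamilton product q⊗(0,ω) = (0.4281675, 0.8287385, 0.0147496, -1.2608116)
q' = normalize(q + ½dt·q⊗(0,ω)) = (0.9118, -0.4069, 0.0552, 0.0038)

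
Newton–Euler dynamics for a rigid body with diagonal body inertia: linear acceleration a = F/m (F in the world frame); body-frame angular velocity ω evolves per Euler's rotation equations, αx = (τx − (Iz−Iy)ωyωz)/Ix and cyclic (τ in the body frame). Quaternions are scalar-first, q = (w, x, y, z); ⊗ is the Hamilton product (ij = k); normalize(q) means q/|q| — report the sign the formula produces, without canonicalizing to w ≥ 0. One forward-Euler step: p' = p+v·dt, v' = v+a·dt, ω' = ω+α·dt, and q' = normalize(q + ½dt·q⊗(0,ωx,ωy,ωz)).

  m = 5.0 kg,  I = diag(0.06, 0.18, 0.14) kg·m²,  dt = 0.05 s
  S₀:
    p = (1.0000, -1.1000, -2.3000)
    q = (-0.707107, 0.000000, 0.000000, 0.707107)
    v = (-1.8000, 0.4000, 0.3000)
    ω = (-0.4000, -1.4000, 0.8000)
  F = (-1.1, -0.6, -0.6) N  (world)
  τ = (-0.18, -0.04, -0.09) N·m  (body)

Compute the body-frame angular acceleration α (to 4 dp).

α = (-3.7467, -0.3644, -1.1229)

ω×(Iω) gyroscopic = (0.0448, 0.0256, 0.0672)
(τ − ω×Iω)/I = (-3.7467, -0.3644, -1.1229)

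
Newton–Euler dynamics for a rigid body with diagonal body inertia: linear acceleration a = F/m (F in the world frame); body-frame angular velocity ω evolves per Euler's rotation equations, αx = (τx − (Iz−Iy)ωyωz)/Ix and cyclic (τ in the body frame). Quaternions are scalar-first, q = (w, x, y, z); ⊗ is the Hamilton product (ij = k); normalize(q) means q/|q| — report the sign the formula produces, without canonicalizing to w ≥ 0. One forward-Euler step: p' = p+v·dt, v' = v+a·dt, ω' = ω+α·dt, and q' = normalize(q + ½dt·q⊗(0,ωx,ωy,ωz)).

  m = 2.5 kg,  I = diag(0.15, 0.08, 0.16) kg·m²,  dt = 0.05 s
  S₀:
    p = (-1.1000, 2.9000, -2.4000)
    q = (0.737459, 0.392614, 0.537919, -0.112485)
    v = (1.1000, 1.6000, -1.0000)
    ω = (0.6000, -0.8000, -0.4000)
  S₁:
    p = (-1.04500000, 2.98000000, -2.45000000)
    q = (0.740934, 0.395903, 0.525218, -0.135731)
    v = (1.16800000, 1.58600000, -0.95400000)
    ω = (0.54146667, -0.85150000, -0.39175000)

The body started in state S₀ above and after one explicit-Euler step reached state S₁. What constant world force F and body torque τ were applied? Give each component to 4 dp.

rate change Δω = (-0.05853333, -0.05150000, 0.00825000)
I·α + gyro = (-0.1500, -0.0800, 0.0600)
v₁ − v₀ = (0.06800000, -0.01400000, 0.04600000)
applied force F = (3.4000, -0.7000, 2.3000)

F = (3.4000, -0.7000, 2.3000)
τ = (-0.1500, -0.0800, 0.0600)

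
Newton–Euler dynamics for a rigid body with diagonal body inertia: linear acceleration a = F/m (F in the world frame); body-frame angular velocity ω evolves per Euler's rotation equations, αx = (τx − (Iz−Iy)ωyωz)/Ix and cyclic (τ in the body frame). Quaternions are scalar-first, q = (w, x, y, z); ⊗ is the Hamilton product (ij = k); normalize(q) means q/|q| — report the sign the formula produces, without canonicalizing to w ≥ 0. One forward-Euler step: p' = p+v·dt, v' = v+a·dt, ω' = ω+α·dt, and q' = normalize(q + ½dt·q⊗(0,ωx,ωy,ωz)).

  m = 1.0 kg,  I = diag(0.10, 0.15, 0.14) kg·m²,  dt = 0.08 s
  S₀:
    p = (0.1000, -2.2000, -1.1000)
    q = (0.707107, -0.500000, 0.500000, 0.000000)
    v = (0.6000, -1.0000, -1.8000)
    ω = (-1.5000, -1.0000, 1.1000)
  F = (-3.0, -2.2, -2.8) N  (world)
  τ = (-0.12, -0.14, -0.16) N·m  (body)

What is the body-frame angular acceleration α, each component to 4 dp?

α = (-1.3100, -1.3733, -1.6786)

ω×(Iω) gyroscopic = (0.0110, 0.0660, 0.0750)
(τ − ω×Iω)/I = (-1.3100, -1.3733, -1.6786)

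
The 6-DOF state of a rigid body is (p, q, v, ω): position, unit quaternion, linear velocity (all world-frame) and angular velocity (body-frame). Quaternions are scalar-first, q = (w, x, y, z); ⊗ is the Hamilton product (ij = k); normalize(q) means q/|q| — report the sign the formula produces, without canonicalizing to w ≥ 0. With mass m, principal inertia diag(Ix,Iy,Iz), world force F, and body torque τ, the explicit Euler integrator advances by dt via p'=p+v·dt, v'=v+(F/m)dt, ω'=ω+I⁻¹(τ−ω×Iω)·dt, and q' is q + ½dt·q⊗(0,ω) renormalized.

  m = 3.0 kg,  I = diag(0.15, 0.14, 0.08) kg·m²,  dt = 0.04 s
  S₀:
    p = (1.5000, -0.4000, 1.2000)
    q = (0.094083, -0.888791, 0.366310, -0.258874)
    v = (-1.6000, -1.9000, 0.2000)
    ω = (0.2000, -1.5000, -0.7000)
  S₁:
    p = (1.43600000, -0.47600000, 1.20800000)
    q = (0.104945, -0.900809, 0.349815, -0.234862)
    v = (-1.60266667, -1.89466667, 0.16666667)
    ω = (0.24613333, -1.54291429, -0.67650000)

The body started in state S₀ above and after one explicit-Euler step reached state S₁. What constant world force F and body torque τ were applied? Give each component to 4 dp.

v₁ − v₀ = (-0.00266667, 0.00533333, -0.03333333)
m·(v₁−v₀)/dt = (-0.2000, 0.4000, -2.5000)
Δω = ω₁−ω₀ = (0.04613333, -0.04291429, 0.02350000)
precession coupling = (-0.0630, -0.0098, 0.0030)
I·α + gyro = (0.1100, -0.1600, 0.0500)

F = (-0.2000, 0.4000, -2.5000)
τ = (0.1100, -0.1600, 0.0500)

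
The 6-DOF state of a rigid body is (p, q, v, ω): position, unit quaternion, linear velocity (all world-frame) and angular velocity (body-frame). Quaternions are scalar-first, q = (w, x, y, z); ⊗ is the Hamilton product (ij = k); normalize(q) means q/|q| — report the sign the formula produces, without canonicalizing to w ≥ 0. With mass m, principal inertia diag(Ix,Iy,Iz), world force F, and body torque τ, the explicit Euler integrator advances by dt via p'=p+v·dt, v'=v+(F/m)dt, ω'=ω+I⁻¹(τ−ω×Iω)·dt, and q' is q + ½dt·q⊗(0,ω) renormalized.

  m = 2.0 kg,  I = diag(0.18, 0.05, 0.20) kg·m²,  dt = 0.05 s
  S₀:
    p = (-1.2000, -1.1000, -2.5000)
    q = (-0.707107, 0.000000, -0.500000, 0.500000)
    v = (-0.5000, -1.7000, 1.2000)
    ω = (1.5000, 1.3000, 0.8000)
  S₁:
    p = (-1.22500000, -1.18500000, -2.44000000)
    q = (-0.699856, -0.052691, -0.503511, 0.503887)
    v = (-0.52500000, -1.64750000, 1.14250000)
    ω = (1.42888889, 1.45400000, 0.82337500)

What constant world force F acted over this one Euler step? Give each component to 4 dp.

F = (-1.0000, 2.1000, -2.3000)

velocity change Δv = (-0.02500000, 0.05250000, -0.05750000)
F = m·Δv/dt = (-1.0000, 2.1000, -2.3000)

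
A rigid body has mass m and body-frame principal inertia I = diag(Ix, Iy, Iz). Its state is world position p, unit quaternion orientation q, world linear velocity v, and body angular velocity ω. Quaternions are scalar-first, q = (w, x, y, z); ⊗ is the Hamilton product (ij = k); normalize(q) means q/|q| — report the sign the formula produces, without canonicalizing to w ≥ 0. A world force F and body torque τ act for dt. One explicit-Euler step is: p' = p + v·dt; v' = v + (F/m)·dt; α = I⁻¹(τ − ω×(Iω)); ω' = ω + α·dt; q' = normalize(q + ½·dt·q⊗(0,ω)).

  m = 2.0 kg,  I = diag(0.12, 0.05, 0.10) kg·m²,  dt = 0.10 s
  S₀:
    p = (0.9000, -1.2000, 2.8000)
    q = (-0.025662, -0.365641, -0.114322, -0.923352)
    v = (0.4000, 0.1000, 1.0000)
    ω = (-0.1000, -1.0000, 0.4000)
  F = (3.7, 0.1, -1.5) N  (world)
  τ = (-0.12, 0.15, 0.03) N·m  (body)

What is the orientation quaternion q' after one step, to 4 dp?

q⊗(0,ω) = (0.2184547, -0.9665146, 0.2642536, 0.3439440)
updated quaternion q' = (-0.0147, -0.4134, -0.1010, -0.9048)

q' = (-0.0147, -0.4134, -0.1010, -0.9048)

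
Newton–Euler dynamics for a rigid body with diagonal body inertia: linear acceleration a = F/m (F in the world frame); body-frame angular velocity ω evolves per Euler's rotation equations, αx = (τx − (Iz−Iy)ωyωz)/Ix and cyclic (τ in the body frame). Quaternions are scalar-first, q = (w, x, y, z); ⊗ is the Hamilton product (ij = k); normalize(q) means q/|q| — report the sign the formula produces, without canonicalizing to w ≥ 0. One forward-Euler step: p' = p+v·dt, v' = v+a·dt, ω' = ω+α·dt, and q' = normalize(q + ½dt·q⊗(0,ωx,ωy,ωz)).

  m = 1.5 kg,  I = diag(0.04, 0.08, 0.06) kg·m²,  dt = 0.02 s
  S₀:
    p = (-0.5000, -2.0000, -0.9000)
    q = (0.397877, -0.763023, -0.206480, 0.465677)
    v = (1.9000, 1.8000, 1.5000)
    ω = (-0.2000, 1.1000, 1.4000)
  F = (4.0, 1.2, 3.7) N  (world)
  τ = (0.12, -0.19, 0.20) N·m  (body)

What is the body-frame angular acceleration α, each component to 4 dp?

ω×(Iω) gyroscopic = (-0.0308, 0.0056, -0.0088)
(τ − ω×Iω)/I = (3.7700, -2.4450, 3.4800)

α = (3.7700, -2.4450, 3.4800)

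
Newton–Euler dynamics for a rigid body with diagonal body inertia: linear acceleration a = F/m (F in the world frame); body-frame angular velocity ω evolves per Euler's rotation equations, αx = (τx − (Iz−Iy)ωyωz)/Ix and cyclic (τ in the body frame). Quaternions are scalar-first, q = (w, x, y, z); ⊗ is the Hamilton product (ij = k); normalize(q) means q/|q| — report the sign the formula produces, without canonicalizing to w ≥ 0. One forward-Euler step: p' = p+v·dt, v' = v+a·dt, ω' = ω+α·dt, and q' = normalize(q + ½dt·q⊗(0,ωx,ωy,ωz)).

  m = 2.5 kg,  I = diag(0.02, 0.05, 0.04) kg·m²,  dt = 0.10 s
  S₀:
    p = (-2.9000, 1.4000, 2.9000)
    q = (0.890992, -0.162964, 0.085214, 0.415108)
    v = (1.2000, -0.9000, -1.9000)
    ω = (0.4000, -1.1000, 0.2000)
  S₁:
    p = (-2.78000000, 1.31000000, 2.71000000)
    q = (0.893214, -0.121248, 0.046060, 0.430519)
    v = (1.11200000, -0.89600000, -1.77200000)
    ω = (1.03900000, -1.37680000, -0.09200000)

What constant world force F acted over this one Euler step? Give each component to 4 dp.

v₁ − v₀ = (-0.08800000, 0.00400000, 0.12800000)
applied force F = (-2.2000, 0.1000, 3.2000)

F = (-2.2000, 0.1000, 3.2000)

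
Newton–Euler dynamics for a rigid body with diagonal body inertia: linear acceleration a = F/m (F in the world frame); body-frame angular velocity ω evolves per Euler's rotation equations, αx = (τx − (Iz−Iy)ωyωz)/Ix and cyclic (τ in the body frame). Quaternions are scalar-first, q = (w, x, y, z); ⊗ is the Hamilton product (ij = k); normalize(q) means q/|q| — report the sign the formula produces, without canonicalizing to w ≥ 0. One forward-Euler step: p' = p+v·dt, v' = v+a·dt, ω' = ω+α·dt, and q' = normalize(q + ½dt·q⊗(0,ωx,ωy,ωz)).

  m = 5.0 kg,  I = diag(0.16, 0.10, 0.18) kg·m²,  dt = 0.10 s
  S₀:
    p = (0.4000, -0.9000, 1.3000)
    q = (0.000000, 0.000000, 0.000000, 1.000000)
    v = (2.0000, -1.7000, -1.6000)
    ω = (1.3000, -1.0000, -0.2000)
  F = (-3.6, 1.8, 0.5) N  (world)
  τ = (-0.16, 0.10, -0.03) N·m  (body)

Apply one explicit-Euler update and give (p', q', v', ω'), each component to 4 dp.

a = F/m = (-0.7200, 0.3600, 0.1000)
p' = p + v·dt = (0.6000, -1.0700, 1.1400)
new velocity v' = (1.9280, -1.6640, -1.5900)
precession coupling ω×(Iω) = (0.0160, 0.0052, 0.0780)
α = I⁻¹(τ − ω×Iω) = (-1.1000, 0.9480, -0.6000)
ω + α·dt = (1.1900, -0.9052, -0.2600)
2q̇ = q⊗(0,ω) = (0.2000000, 1.0000000, 1.3000000, 0.0000000)
q + ½dt·q⊗(0,ω), renormalized = (0.0100, 0.0498, 0.0648, 0.9966)

p' = (0.6000, -1.0700, 1.1400)
q' = (0.0100, 0.0498, 0.0648, 0.9966)
v' = (1.9280, -1.6640, -1.5900)
ω' = (1.1900, -0.9052, -0.2600)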